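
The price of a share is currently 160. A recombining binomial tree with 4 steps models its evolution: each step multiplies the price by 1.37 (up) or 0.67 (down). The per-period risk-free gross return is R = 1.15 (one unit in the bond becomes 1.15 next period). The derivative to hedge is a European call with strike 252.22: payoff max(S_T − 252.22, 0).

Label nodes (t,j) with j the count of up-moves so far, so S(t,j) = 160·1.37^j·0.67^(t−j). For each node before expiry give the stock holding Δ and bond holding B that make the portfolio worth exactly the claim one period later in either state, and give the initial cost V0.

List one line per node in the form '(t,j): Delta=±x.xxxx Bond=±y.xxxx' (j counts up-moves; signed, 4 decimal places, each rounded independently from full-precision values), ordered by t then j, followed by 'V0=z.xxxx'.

(0,0): Delta=0.6061 Bond=-52.1805
(1,0): Delta=0.1110 Bond=-6.9330
(1,1): Delta=0.7171 Bond=-84.3333
(2,0): Delta=0.0000 Bond=0.0000
(2,1): Delta=0.1359 Bond=-11.6273
(2,2): Delta=0.8474 Bond=-136.1049
(3,0): Delta=0.0000 Bond=0.0000
(3,1): Delta=0.0000 Bond=0.0000
(3,2): Delta=0.1663 Bond=-19.4999
(3,3): Delta=1.0000 Bond=-219.3217
V0=44.7964

No-arbitrage ⇒ martingale measure with p* = (R−d)/(u−d) = 0.6857.
Payoff layer (t=4): V(4,0)=0.0000, V(4,1)=0.0000, V(4,2)=0.0000, V(4,3)=23.4290, V(4,4)=311.4206
Node (3,0) S=48.1221: V=(p*·0.0000+(1−p*)·0.0000)/1.15=0.0000; Δ=(0.0000−0.0000)/(65.9272−32.2418)=0.0000; B=V−Δ·S=0.0000
Node (3,1) S=98.3989: V=(p*·0.0000+(1−p*)·0.0000)/1.15=0.0000; Δ=(0.0000−0.0000)/(134.8065−65.9272)=0.0000; B=V−Δ·S=0.0000
Node (3,2) S=201.2037: V=(p*·23.4290+(1−p*)·0.0000)/1.15=13.9701; Δ=(23.4290−0.0000)/(275.6490−134.8065)=0.1663; B=V−Δ·S=-19.4999
Node (3,3) S=411.4165: V=(p*·311.4206+(1−p*)·23.4290)/1.15=192.0947; Δ=(311.4206−23.4290)/(563.6406−275.6490)=1.0000; B=V−Δ·S=-219.3217
Node (2,0) S=71.8240: V=(p*·0.0000+(1−p*)·0.0000)/1.15=0.0000; Δ=(0.0000−0.0000)/(98.3989−48.1221)=0.0000; B=V−Δ·S=0.0000
Node (2,1) S=146.8640: V=(p*·13.9701+(1−p*)·0.0000)/1.15=8.3300; Δ=(13.9701−0.0000)/(201.2037−98.3989)=0.1359; B=V−Δ·S=-11.6273
Node (2,2) S=300.3040: V=(p*·192.0947+(1−p*)·13.9701)/1.15=118.3589; Δ=(192.0947−13.9701)/(411.4165−201.2037)=0.8474; B=V−Δ·S=-136.1049
Node (1,0) S=107.2000: V=(p*·8.3300+(1−p*)·0.0000)/1.15=4.9670; Δ=(8.3300−0.0000)/(146.8640−71.8240)=0.1110; B=V−Δ·S=-6.9330
Node (1,1) S=219.2000: V=(p*·118.3589+(1−p*)·8.3300)/1.15=72.8508; Δ=(118.3589−8.3300)/(300.3040−146.8640)=0.7171; B=V−Δ·S=-84.3333
Node (0,0) S=160.0000: V=(p*·72.8508+(1−p*)·4.9670)/1.15=44.7964; Δ=(72.8508−4.9670)/(219.2000−107.2000)=0.6061; B=V−Δ·S=-52.1805
Check: Δ(0,0)·S0 + B(0,0) = 44.7964 = V0.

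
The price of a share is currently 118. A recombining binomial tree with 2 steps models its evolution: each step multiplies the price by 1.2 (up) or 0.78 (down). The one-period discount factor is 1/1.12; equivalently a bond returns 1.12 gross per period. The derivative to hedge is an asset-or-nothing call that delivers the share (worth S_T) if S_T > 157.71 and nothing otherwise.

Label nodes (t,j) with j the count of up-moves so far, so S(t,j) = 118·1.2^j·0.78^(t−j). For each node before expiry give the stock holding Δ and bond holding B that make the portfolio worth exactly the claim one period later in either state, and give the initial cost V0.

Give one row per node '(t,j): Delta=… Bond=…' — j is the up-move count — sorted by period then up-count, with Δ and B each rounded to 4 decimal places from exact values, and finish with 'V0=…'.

(0,0): Delta=2.4781 Bond=-203.6495
(1,0): Delta=0.0000 Bond=0.0000
(1,1): Delta=2.8571 Bond=-281.7551
V0=88.7703

No-arbitrage ⇒ martingale measure with p* = (R−d)/(u−d) = 0.8095.
At expiry t=2: V(2,0)=0.0000, V(2,1)=0.0000, V(2,2)=169.9200
Node (1,0) S=92.0400: V=(p*·0.0000+(1−p*)·0.0000)/1.12=0.0000; Δ=(0.0000−0.0000)/(110.4480−71.7912)=0.0000; B=V−Δ·S=0.0000
Node (1,1) S=141.6000: V=(p*·169.9200+(1−p*)·0.0000)/1.12=122.8163; Δ=(169.9200−0.0000)/(169.9200−110.4480)=2.8571; B=V−Δ·S=-281.7551
Node (0,0) S=118.0000: V=(p*·122.8163+(1−p*)·0.0000)/1.12=88.7703; Δ=(122.8163−0.0000)/(141.6000−92.0400)=2.4781; B=V−Δ·S=-203.6495
The time-0 hedge costs 88.7703, which is the no-arbitrage price.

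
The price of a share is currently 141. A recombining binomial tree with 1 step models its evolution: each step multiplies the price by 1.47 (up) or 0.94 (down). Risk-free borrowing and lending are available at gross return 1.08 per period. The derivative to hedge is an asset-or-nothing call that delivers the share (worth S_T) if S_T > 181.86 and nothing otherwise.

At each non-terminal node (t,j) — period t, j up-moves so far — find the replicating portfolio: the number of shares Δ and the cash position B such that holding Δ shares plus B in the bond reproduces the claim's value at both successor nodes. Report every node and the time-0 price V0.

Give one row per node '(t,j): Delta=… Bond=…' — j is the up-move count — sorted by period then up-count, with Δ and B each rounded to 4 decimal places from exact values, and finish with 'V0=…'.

(0,0): Delta=2.7736 Bond=-340.3805
V0=50.6950

Since d<R<u, set p* = (R−d)/(u−d) = 0.2642; price each node as the discounted p*-expectation of its children.
At expiry t=1: V(1,0)=0.0000, V(1,1)=207.2700
Node (0,0) S=141.0000: V=(p*·207.2700+(1−p*)·0.0000)/1.08=50.6950; Δ=(207.2700−0.0000)/(207.2700−132.5400)=2.7736; B=V−Δ·S=-340.3805
The time-0 hedge costs 50.6950, which is the no-arbitrage price.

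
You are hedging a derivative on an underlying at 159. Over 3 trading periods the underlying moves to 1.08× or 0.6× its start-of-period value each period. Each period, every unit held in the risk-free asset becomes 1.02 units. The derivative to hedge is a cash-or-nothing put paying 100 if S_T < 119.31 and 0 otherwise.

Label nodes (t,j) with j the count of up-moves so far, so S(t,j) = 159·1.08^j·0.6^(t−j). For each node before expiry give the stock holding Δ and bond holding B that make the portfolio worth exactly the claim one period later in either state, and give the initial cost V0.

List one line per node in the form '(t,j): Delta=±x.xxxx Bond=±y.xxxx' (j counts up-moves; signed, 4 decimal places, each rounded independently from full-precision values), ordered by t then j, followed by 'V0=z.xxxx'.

(0,0): Delta=-0.9642 Bond=184.4154
(1,0): Delta=0.0000 Bond=96.1169
(1,1): Delta=-1.0407 Bond=201.2447
(2,0): Delta=0.0000 Bond=98.0392
(2,1): Delta=0.0000 Bond=98.0392
(2,2): Delta=-1.1233 Bond=220.5882
V0=31.1040

Risk-neutral probability p* = (R−d)/(u−d) = (1.02−0.6)/(1.08−0.6) = 0.8750.
Terminal payoffs: V(3,0)=100.0000, V(3,1)=100.0000, V(3,2)=100.0000, V(3,3)=0.0000
  t=2,j=0: stock 57.2400 → up 61.8192 (V=100.0000), down 34.3440 (V=100.0000). Price 98.0392; hedge Δ=0.0000, bond B=98.0392.
  t=2,j=1: stock 103.0320 → up 111.2746 (V=100.0000), down 61.8192 (V=100.0000). Price 98.0392; hedge Δ=0.0000, bond B=98.0392.
  t=2,j=2: stock 185.4576 → up 200.2942 (V=0.0000), down 111.2746 (V=100.0000). Price 12.2549; hedge Δ=-1.1233, bond B=220.5882.
  t=1,j=0: stock 95.4000 → up 103.0320 (V=98.0392), down 57.2400 (V=98.0392). Price 96.1169; hedge Δ=0.0000, bond B=96.1169.
  t=1,j=1: stock 171.7200 → up 185.4576 (V=12.2549), down 103.0320 (V=98.0392). Price 22.5274; hedge Δ=-1.0407, bond B=201.2447.
  t=0,j=0: stock 159.0000 → up 171.7200 (V=22.5274), down 95.4000 (V=96.1169). Price 31.1040; hedge Δ=-0.9642, bond B=184.4154.
The time-0 hedge costs 31.1040, which is the no-arbitrage price.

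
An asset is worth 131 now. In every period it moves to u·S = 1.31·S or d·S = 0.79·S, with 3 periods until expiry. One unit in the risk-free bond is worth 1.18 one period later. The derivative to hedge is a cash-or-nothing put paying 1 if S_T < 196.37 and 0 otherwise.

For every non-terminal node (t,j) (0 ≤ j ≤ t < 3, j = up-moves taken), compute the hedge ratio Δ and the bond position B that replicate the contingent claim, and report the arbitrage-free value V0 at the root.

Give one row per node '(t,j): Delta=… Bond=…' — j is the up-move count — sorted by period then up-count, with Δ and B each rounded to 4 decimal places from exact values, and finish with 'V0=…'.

Since d<R<u, set p* = (R−d)/(u−d) = 0.7500; price each node as the discounted p*-expectation of its children.
Terminal values V(3,·): V(3,0)=1.0000, V(3,1)=1.0000, V(3,2)=1.0000, V(3,3)=0.0000
(2,0): S=81.7571. Δ = (V_up−V_dn)/(S_up−S_dn) = (1.0000−1.0000)/(107.1018−64.5881) = 0.0000. V = [p*·1.0000 + (1−p*)·1.0000]/1.18 = 0.8475. B = V − Δ·S = 0.8475.
(2,1): S=135.5719. Δ = (V_up−V_dn)/(S_up−S_dn) = (1.0000−1.0000)/(177.5992−107.1018) = 0.0000. V = [p*·1.0000 + (1−p*)·1.0000]/1.18 = 0.8475. B = V − Δ·S = 0.8475.
(2,2): S=224.8091. Δ = (V_up−V_dn)/(S_up−S_dn) = (0.0000−1.0000)/(294.4999−177.5992) = -0.0086. V = [p*·0.0000 + (1−p*)·1.0000]/1.18 = 0.2119. B = V − Δ·S = 2.1349.
(1,0): S=103.4900. Δ = (V_up−V_dn)/(S_up−S_dn) = (0.8475−0.8475)/(135.5719−81.7571) = 0.0000. V = [p*·0.8475 + (1−p*)·0.8475]/1.18 = 0.7182. B = V − Δ·S = 0.7182.
(1,1): S=171.6100. Δ = (V_up−V_dn)/(S_up−S_dn) = (0.2119−0.8475)/(224.8091−135.5719) = -0.0071. V = [p*·0.2119 + (1−p*)·0.8475]/1.18 = 0.3142. B = V − Δ·S = 1.5365.
(0,0): S=131.0000. Δ = (V_up−V_dn)/(S_up−S_dn) = (0.3142−0.7182)/(171.6100−103.4900) = -0.0059. V = [p*·0.3142 + (1−p*)·0.7182]/1.18 = 0.3519. B = V − Δ·S = 1.1287.
Check: Δ(0,0)·S0 + B(0,0) = 0.3519 = V0.

(0,0): Delta=-0.0059 Bond=1.1287
(1,0): Delta=0.0000 Bond=0.7182
(1,1): Delta=-0.0071 Bond=1.5365
(2,0): Delta=0.0000 Bond=0.8475
(2,1): Delta=0.0000 Bond=0.8475
(2,2): Delta=-0.0086 Bond=2.1349
V0=0.3519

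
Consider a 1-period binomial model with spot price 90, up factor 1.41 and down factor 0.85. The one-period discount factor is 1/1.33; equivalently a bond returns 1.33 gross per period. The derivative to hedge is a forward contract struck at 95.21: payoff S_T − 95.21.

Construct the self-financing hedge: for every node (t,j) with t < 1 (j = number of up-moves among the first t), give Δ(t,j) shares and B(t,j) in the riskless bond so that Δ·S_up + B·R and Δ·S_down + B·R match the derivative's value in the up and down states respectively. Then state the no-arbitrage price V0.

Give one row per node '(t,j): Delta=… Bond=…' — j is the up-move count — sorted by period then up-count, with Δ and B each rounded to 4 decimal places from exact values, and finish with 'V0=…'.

The replicating-portfolio and risk-neutral prices coincide; use p* = (1.33−0.85)/(1.41−0.85) = 0.8571 for the latter.
Payoff layer (t=1): V(1,0)=-18.7100, V(1,1)=31.6900
  t=0,j=0: stock 90.0000 → up 126.9000 (V=31.6900), down 76.5000 (V=-18.7100). Price 18.4135; hedge Δ=1.0000, bond B=-71.5865.
Root portfolio cost Δ·90+B reproduces V0=18.4135.

(0,0): Delta=1.0000 Bond=-71.5865
V0=18.4135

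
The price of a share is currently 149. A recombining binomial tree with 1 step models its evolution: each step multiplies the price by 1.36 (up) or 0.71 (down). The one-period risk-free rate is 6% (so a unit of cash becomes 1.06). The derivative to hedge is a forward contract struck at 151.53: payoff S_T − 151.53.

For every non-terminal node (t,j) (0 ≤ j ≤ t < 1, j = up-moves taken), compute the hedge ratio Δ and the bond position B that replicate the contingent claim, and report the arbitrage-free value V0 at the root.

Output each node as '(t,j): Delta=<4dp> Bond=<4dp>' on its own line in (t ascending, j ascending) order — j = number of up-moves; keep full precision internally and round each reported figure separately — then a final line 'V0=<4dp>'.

(0,0): Delta=1.0000 Bond=-142.9528
V0=6.0472

Under the risk-neutral measure, an up-move has probability p* = (R−d)/(u−d) = 0.5385 and values discount at R = 1.06.
At expiry t=1: V(1,0)=-45.7400, V(1,1)=51.1100
  t=0,j=0: stock 149.0000 → up 202.6400 (V=51.1100), down 105.7900 (V=-45.7400). Price 6.0472; hedge Δ=1.0000, bond B=-142.9528.
Each (Δ,B) replicates both successor values, so the strategy is self-financing and V0 is arbitrage-free.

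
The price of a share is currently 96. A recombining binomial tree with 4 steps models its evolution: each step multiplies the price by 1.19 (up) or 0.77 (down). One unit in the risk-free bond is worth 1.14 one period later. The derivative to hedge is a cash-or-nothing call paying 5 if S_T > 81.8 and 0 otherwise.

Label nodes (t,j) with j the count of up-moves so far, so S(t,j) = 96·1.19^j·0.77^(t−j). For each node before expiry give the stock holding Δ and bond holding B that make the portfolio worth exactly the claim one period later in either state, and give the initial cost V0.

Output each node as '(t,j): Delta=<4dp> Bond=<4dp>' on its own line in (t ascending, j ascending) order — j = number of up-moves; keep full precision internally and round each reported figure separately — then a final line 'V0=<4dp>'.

(0,0): Delta=0.0232 Bond=0.5197
(1,0): Delta=0.0962 Bond=-4.8018
(1,1): Delta=0.0168 Bond=1.3214
(2,0): Delta=0.0000 Bond=0.0000
(2,1): Delta=0.1046 Bond=-6.2138
(2,2): Delta=0.0091 Bond=2.5496
(3,0): Delta=0.0000 Bond=0.0000
(3,1): Delta=0.0000 Bond=0.0000
(3,2): Delta=0.1137 Bond=-8.0409
(3,3): Delta=0.0000 Bond=4.3860
V0=2.7468

Under the risk-neutral measure, an up-move has probability p* = (R−d)/(u−d) = 0.8810 and values discount at R = 1.14.
Terminal payoffs: V(4,0)=0.0000, V(4,1)=0.0000, V(4,2)=0.0000, V(4,3)=5.0000, V(4,4)=5.0000
Node (3,0) S=43.8272: V=(p*·0.0000+(1−p*)·0.0000)/1.14=0.0000; Δ=(0.0000−0.0000)/(52.1543−33.7469)=0.0000; B=V−Δ·S=0.0000
Node (3,1) S=67.7329: V=(p*·0.0000+(1−p*)·0.0000)/1.14=0.0000; Δ=(0.0000−0.0000)/(80.6021−52.1543)=0.0000; B=V−Δ·S=0.0000
Node (3,2) S=104.6781: V=(p*·5.0000+(1−p*)·0.0000)/1.14=3.8638; Δ=(5.0000−0.0000)/(124.5670−80.6021)=0.1137; B=V−Δ·S=-8.0409
Node (3,3) S=161.7753: V=(p*·5.0000+(1−p*)·5.0000)/1.14=4.3860; Δ=(5.0000−5.0000)/(192.5126−124.5670)=0.0000; B=V−Δ·S=4.3860
Node (2,0) S=56.9184: V=(p*·0.0000+(1−p*)·0.0000)/1.14=0.0000; Δ=(0.0000−0.0000)/(67.7329−43.8272)=0.0000; B=V−Δ·S=0.0000
Node (2,1) S=87.9648: V=(p*·3.8638+(1−p*)·0.0000)/1.14=2.9858; Δ=(3.8638−0.0000)/(104.6781−67.7329)=0.1046; B=V−Δ·S=-6.2138
Node (2,2) S=135.9456: V=(p*·4.3860+(1−p*)·3.8638)/1.14=3.7928; Δ=(4.3860−3.8638)/(161.7753−104.6781)=0.0091; B=V−Δ·S=2.5496
Node (1,0) S=73.9200: V=(p*·2.9858+(1−p*)·0.0000)/1.14=2.3073; Δ=(2.9858−0.0000)/(87.9648−56.9184)=0.0962; B=V−Δ·S=-4.8018
Node (1,1) S=114.2400: V=(p*·3.7928+(1−p*)·2.9858)/1.14=3.2428; Δ=(3.7928−2.9858)/(135.9456−87.9648)=0.0168; B=V−Δ·S=1.3214
Node (0,0) S=96.0000: V=(p*·3.2428+(1−p*)·2.3073)/1.14=2.7468; Δ=(3.2428−2.3073)/(114.2400−73.9200)=0.0232; B=V−Δ·S=0.5197
Root portfolio cost Δ·96+B reproduces V0=2.7468.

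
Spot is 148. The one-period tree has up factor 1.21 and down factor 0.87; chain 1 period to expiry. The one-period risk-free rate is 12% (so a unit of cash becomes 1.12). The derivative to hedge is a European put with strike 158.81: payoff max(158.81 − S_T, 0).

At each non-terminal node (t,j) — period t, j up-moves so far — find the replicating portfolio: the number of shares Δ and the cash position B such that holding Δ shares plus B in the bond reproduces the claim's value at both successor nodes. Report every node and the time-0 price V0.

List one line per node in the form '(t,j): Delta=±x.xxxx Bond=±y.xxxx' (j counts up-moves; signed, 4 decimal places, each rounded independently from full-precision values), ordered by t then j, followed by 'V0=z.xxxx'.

Under the risk-neutral measure, an up-move has probability p* = (R−d)/(u−d) = 0.7353 and values discount at R = 1.12.
Terminal values V(1,·): V(1,0)=30.0500, V(1,1)=0.0000
  t=0,j=0: stock 148.0000 → up 179.0800 (V=0.0000), down 128.7600 (V=30.0500). Price 7.1022; hedge Δ=-0.5972, bond B=95.4845.
Each (Δ,B) replicates both successor values, so the strategy is self-financing and V0 is arbitrage-free.

(0,0): Delta=-0.5972 Bond=95.4845
V0=7.1022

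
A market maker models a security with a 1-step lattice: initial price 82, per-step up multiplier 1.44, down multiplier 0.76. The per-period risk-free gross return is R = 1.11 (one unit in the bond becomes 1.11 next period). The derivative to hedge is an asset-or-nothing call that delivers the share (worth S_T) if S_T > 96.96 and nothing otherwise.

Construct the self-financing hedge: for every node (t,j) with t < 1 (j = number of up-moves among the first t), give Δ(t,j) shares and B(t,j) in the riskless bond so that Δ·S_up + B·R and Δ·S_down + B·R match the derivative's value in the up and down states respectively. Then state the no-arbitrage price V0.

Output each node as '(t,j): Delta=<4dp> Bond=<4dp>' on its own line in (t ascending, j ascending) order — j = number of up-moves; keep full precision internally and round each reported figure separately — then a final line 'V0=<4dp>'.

No-arbitrage ⇒ martingale measure with p* = (R−d)/(u−d) = 0.5147.
At expiry t=1: V(1,0)=0.0000, V(1,1)=118.0800
(0,0): S=82.0000. Δ = (V_up−V_dn)/(S_up−S_dn) = (118.0800−0.0000)/(118.0800−62.3200) = 2.1176. V = [p*·118.0800 + (1−p*)·0.0000]/1.11 = 54.7536. B = V − Δ·S = -118.8935.
The time-0 hedge costs 54.7536, which is the no-arbitrage price.

(0,0): Delta=2.1176 Bond=-118.8935
V0=54.7536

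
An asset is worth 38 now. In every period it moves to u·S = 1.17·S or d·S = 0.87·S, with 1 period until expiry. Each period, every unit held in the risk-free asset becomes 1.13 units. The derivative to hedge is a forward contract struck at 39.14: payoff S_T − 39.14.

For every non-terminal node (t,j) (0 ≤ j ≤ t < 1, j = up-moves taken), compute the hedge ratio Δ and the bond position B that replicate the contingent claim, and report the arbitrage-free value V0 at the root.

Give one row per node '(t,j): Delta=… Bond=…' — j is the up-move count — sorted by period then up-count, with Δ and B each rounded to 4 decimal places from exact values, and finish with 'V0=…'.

(0,0): Delta=1.0000 Bond=-34.6372
V0=3.3628

Risk-neutral probability p* = (R−d)/(u−d) = (1.13−0.87)/(1.17−0.87) = 0.8667.
Terminal payoffs: V(1,0)=-6.0800, V(1,1)=5.3200
(0,0): S=38.0000. Δ = (V_up−V_dn)/(S_up−S_dn) = (5.3200−-6.0800)/(44.4600−33.0600) = 1.0000. V = [p*·5.3200 + (1−p*)·-6.0800]/1.13 = 3.3628. B = V − Δ·S = -34.6372.
Root portfolio cost Δ·38+B reproduces V0=3.3628.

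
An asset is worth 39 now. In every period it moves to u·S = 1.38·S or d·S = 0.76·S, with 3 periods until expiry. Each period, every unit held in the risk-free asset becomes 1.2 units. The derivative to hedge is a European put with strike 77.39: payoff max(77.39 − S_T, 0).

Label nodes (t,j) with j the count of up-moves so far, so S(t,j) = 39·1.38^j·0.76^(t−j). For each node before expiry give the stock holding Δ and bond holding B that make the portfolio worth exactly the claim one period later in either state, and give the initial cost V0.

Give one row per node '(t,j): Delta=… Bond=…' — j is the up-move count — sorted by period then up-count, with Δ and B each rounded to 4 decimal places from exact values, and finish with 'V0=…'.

Since d<R<u, set p* = (R−d)/(u−d) = 0.7097; price each node as the discounted p*-expectation of its children.
At expiry t=3: V(3,0)=60.2699, V(3,1)=46.3036, V(3,2)=20.9436, V(3,3)=0.0000
(2,0): S=22.5264. Δ = (V_up−V_dn)/(S_up−S_dn) = (46.3036−60.2699)/(31.0864−17.1201) = -1.0000. V = [p*·46.3036 + (1−p*)·60.2699]/1.2 = 41.9653. B = V − Δ·S = 64.4917.
(2,1): S=40.9032. Δ = (V_up−V_dn)/(S_up−S_dn) = (20.9436−46.3036)/(56.4464−31.0864) = -1.0000. V = [p*·20.9436 + (1−p*)·46.3036]/1.2 = 23.5885. B = V − Δ·S = 64.4917.
(2,2): S=74.2716. Δ = (V_up−V_dn)/(S_up−S_dn) = (0.0000−20.9436)/(102.4948−56.4464) = -0.4548. V = [p*·0.0000 + (1−p*)·20.9436]/1.2 = 5.0670. B = V − Δ·S = 38.8470.
(1,0): S=29.6400. Δ = (V_up−V_dn)/(S_up−S_dn) = (23.5885−41.9653)/(40.9032−22.5264) = -1.0000. V = [p*·23.5885 + (1−p*)·41.9653]/1.2 = 24.1031. B = V − Δ·S = 53.7431.
(1,1): S=53.8200. Δ = (V_up−V_dn)/(S_up−S_dn) = (5.0670−23.5885)/(74.2716−40.9032) = -0.5551. V = [p*·5.0670 + (1−p*)·23.5885]/1.2 = 8.7035. B = V − Δ·S = 38.5768.
(0,0): S=39.0000. Δ = (V_up−V_dn)/(S_up−S_dn) = (8.7035−24.1031)/(53.8200−29.6400) = -0.6369. V = [p*·8.7035 + (1−p*)·24.1031]/1.2 = 10.9786. B = V − Δ·S = 35.8166.
Each (Δ,B) replicates both successor values, so the strategy is self-financing and V0 is arbitrage-free.

(0,0): Delta=-0.6369 Bond=35.8166
(1,0): Delta=-1.0000 Bond=53.7431
(1,1): Delta=-0.5551 Bond=38.5768
(2,0): Delta=-1.0000 Bond=64.4917
(2,1): Delta=-1.0000 Bond=64.4917
(2,2): Delta=-0.4548 Bond=38.8470
V0=10.9786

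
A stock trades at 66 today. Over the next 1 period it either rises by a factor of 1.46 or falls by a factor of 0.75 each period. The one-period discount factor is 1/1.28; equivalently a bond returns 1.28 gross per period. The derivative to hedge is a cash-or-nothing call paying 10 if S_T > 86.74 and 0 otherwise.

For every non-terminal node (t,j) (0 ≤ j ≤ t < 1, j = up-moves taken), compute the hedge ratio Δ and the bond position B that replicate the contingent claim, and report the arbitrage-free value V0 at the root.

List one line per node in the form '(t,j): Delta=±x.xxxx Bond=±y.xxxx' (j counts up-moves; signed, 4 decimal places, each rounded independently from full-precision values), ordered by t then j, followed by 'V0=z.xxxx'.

(0,0): Delta=0.2134 Bond=-8.2526
V0=5.8319

Risk-neutral probability p* = (R−d)/(u−d) = (1.28−0.75)/(1.46−0.75) = 0.7465.
Payoff layer (t=1): V(1,0)=0.0000, V(1,1)=10.0000
(0,0): S=66.0000. Δ = (V_up−V_dn)/(S_up−S_dn) = (10.0000−0.0000)/(96.3600−49.5000) = 0.2134. V = [p*·10.0000 + (1−p*)·0.0000]/1.28 = 5.8319. B = V − Δ·S = -8.2526.
Check: Δ(0,0)·S0 + B(0,0) = 5.8319 = V0.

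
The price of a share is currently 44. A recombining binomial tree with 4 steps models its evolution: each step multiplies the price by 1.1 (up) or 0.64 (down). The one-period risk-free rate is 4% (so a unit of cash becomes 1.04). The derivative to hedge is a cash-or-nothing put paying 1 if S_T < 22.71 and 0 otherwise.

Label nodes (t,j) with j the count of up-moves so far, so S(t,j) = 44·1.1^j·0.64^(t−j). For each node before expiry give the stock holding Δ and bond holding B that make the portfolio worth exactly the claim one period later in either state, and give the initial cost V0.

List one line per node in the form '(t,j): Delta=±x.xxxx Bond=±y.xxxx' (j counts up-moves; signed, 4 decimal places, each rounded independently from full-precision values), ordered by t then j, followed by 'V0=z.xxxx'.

(0,0): Delta=-0.0130 Bond=0.6446
(1,0): Delta=-0.0540 Bond=1.8242
(1,1): Delta=-0.0094 Bond=0.4974
(2,0): Delta=0.0000 Bond=0.9246
(2,1): Delta=-0.0587 Bond=2.0431
(2,2): Delta=-0.0051 Bond=0.2884
(3,0): Delta=0.0000 Bond=0.9615
(3,1): Delta=0.0000 Bond=0.9615
(3,2): Delta=-0.0638 Bond=2.2993
(3,3): Delta=0.0000 Bond=0.0000
V0=0.0728

Risk-neutral probability p* = (R−d)/(u−d) = (1.04−0.64)/(1.1−0.64) = 0.8696.
Terminal payoffs: V(4,0)=1.0000, V(4,1)=1.0000, V(4,2)=1.0000, V(4,3)=0.0000, V(4,4)=0.0000
  t=3,j=0: stock 11.5343 → up 12.6878 (V=1.0000), down 7.3820 (V=1.0000). Price 0.9615; hedge Δ=0.0000, bond B=0.9615.
  t=3,j=1: stock 19.8246 → up 21.8071 (V=1.0000), down 12.6878 (V=1.0000). Price 0.9615; hedge Δ=0.0000, bond B=0.9615.
  t=3,j=2: stock 34.0736 → up 37.4810 (V=0.0000), down 21.8071 (V=1.0000). Price 0.1254; hedge Δ=-0.0638, bond B=2.2993.
  t=3,j=3: stock 58.5640 → up 64.4204 (V=0.0000), down 37.4810 (V=0.0000). Price 0.0000; hedge Δ=0.0000, bond B=0.0000.
  t=2,j=0: stock 18.0224 → up 19.8246 (V=0.9615), down 11.5343 (V=0.9615). Price 0.9246; hedge Δ=0.0000, bond B=0.9246.
  t=2,j=1: stock 30.9760 → up 34.0736 (V=0.1254), down 19.8246 (V=0.9615). Price 0.2255; hedge Δ=-0.0587, bond B=2.0431.
  t=2,j=2: stock 53.2400 → up 58.5640 (V=0.0000), down 34.0736 (V=0.1254). Price 0.0157; hedge Δ=-0.0051, bond B=0.2884.
  t=1,j=0: stock 28.1600 → up 30.9760 (V=0.2255), down 18.0224 (V=0.9246). Price 0.3045; hedge Δ=-0.0540, bond B=1.8242.
  t=1,j=1: stock 48.4000 → up 53.2400 (V=0.0157), down 30.9760 (V=0.2255). Price 0.0414; hedge Δ=-0.0094, bond B=0.4974.
  t=0,j=0: stock 44.0000 → up 48.4000 (V=0.0414), down 28.1600 (V=0.3045). Price 0.0728; hedge Δ=-0.0130, bond B=0.6446.
The time-0 hedge costs 0.0728, which is the no-arbitrage price.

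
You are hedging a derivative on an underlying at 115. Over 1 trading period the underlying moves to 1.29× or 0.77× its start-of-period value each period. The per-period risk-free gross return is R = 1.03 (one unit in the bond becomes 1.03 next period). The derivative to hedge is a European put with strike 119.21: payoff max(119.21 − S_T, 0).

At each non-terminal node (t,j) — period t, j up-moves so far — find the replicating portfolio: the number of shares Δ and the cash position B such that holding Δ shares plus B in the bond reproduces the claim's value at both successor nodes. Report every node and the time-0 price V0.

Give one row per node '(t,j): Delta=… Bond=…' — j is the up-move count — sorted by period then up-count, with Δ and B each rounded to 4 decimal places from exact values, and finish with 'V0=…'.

(0,0): Delta=-0.5127 Bond=73.8450
V0=14.8835

Since d<R<u, set p* = (R−d)/(u−d) = 0.5000; price each node as the discounted p*-expectation of its children.
Payoff layer (t=1): V(1,0)=30.6600, V(1,1)=0.0000
(0,0): S=115.0000. Δ = (V_up−V_dn)/(S_up−S_dn) = (0.0000−30.6600)/(148.3500−88.5500) = -0.5127. V = [p*·0.0000 + (1−p*)·30.6600]/1.03 = 14.8835. B = V − Δ·S = 73.8450.
Root portfolio cost Δ·115+B reproduces V0=14.8835.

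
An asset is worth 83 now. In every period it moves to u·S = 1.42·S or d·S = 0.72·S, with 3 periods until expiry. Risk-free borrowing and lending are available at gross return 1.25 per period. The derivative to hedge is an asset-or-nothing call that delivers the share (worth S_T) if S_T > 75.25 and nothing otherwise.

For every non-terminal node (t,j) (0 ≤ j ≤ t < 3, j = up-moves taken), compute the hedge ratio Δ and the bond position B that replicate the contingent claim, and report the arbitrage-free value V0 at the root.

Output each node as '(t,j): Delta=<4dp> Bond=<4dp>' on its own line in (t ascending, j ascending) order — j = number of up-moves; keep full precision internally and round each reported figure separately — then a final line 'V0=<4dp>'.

(0,0): Delta=1.2279 Bond=-23.3373
(1,0): Delta=1.7448 Bond=-60.0592
(1,1): Delta=1.1439 Bond=-19.2643
(2,0): Delta=0.0000 Bond=0.0000
(2,1): Delta=2.0286 Bond=-99.1543
(2,2): Delta=1.0000 Bond=0.0000
V0=78.5820

Under the risk-neutral measure, an up-move has probability p* = (R−d)/(u−d) = 0.7571 and values discount at R = 1.25.
Payoff layer (t=3): V(3,0)=0.0000, V(3,1)=0.0000, V(3,2)=120.5001, V(3,3)=237.6529
(2,0): S=43.0272. Δ = (V_up−V_dn)/(S_up−S_dn) = (0.0000−0.0000)/(61.0986−30.9796) = 0.0000. V = [p*·0.0000 + (1−p*)·0.0000]/1.25 = 0.0000. B = V − Δ·S = 0.0000.
(2,1): S=84.8592. Δ = (V_up−V_dn)/(S_up−S_dn) = (120.5001−0.0000)/(120.5001−61.0986) = 2.0286. V = [p*·120.5001 + (1−p*)·0.0000]/1.25 = 72.9886. B = V − Δ·S = -99.1543.
(2,2): S=167.3612. Δ = (V_up−V_dn)/(S_up−S_dn) = (237.6529−120.5001)/(237.6529−120.5001) = 1.0000. V = [p*·237.6529 + (1−p*)·120.5001]/1.25 = 167.3612. B = V − Δ·S = 0.0000.
(1,0): S=59.7600. Δ = (V_up−V_dn)/(S_up−S_dn) = (72.9886−0.0000)/(84.8592−43.0272) = 1.7448. V = [p*·72.9886 + (1−p*)·0.0000]/1.25 = 44.2102. B = V − Δ·S = -60.0592.
(1,1): S=117.8600. Δ = (V_up−V_dn)/(S_up−S_dn) = (167.3612−72.9886)/(167.3612−84.8592) = 1.1439. V = [p*·167.3612 + (1−p*)·72.9886]/1.25 = 115.5537. B = V − Δ·S = -19.2643.
(0,0): S=83.0000. Δ = (V_up−V_dn)/(S_up−S_dn) = (115.5537−44.2102)/(117.8600−59.7600) = 1.2279. V = [p*·115.5537 + (1−p*)·44.2102]/1.25 = 78.5820. B = V − Δ·S = -23.3373.
Root portfolio cost Δ·83+B reproduces V0=78.5820.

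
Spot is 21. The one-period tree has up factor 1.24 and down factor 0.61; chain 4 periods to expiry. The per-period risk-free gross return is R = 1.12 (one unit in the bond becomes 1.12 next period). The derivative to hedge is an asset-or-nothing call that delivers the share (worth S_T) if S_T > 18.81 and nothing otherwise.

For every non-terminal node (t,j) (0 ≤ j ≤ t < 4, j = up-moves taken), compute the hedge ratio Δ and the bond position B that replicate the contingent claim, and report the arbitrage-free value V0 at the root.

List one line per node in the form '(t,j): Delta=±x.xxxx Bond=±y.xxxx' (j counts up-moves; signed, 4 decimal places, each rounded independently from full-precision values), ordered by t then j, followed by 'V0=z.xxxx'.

Risk-neutral probability p* = (R−d)/(u−d) = (1.12−0.61)/(1.24−0.61) = 0.8095.
Payoff layer (t=4): V(4,0)=0.0000, V(4,1)=0.0000, V(4,2)=0.0000, V(4,3)=24.4239, V(4,4)=49.6485
(3,0): S=4.7666. Δ = (V_up−V_dn)/(S_up−S_dn) = (0.0000−0.0000)/(5.9106−2.9076) = 0.0000. V = [p*·0.0000 + (1−p*)·0.0000]/1.12 = 0.0000. B = V − Δ·S = 0.0000.
(3,1): S=9.6895. Δ = (V_up−V_dn)/(S_up−S_dn) = (0.0000−0.0000)/(12.0150−5.9106) = 0.0000. V = [p*·0.0000 + (1−p*)·0.0000]/1.12 = 0.0000. B = V − Δ·S = 0.0000.
(3,2): S=19.6967. Δ = (V_up−V_dn)/(S_up−S_dn) = (24.4239−0.0000)/(24.4239−12.0150) = 1.9683. V = [p*·24.4239 + (1−p*)·0.0000]/1.12 = 17.6533. B = V − Δ·S = -21.1147.
(3,3): S=40.0391. Δ = (V_up−V_dn)/(S_up−S_dn) = (49.6485−24.4239)/(49.6485−24.4239) = 1.0000. V = [p*·49.6485 + (1−p*)·24.4239]/1.12 = 40.0391. B = V − Δ·S = 0.0000.
(2,0): S=7.8141. Δ = (V_up−V_dn)/(S_up−S_dn) = (0.0000−0.0000)/(9.6895−4.7666) = 0.0000. V = [p*·0.0000 + (1−p*)·0.0000]/1.12 = 0.0000. B = V − Δ·S = 0.0000.
(2,1): S=15.8844. Δ = (V_up−V_dn)/(S_up−S_dn) = (17.6533−0.0000)/(19.6967−9.6895) = 1.7641. V = [p*·17.6533 + (1−p*)·0.0000]/1.12 = 12.7596. B = V − Δ·S = -15.2615.
(2,2): S=32.2896. Δ = (V_up−V_dn)/(S_up−S_dn) = (40.0391−17.6533)/(40.0391−19.6967) = 1.1004. V = [p*·40.0391 + (1−p*)·17.6533]/1.12 = 31.9421. B = V − Δ·S = -3.5909.
(1,0): S=12.8100. Δ = (V_up−V_dn)/(S_up−S_dn) = (12.7596−0.0000)/(15.8844−7.8141) = 1.5811. V = [p*·12.7596 + (1−p*)·0.0000]/1.12 = 9.2225. B = V − Δ·S = -11.0308.
(1,1): S=26.0400. Δ = (V_up−V_dn)/(S_up−S_dn) = (31.9421−12.7596)/(32.2896−15.8844) = 1.1693. V = [p*·31.9421 + (1−p*)·12.7596]/1.12 = 25.2574. B = V − Δ·S = -5.1910.
(0,0): S=21.0000. Δ = (V_up−V_dn)/(S_up−S_dn) = (25.2574−9.2225)/(26.0400−12.8100) = 1.2120. V = [p*·25.2574 + (1−p*)·9.2225]/1.12 = 19.8242. B = V − Δ·S = -5.6280.
Self-financing check: at every node Δ·S+B equals the discounted successor values.

(0,0): Delta=1.2120 Bond=-5.6280
(1,0): Delta=1.5811 Bond=-11.0308
(1,1): Delta=1.1693 Bond=-5.1910
(2,0): Delta=0.0000 Bond=0.0000
(2,1): Delta=1.7641 Bond=-15.2615
(2,2): Delta=1.1004 Bond=-3.5909
(3,0): Delta=0.0000 Bond=0.0000
(3,1): Delta=0.0000 Bond=0.0000
(3,2): Delta=1.9683 Bond=-21.1147
(3,3): Delta=1.0000 Bond=0.0000
V0=19.8242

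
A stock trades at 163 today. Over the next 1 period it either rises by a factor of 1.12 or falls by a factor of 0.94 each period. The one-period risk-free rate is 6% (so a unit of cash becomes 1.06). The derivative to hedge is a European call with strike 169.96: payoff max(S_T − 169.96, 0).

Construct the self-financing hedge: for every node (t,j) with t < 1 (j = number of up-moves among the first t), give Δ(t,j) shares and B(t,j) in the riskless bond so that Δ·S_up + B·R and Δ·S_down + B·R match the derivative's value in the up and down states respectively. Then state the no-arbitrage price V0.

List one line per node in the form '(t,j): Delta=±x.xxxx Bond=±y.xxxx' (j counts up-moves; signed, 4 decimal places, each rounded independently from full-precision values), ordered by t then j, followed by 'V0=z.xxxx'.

(0,0): Delta=0.4294 Bond=-62.0755
V0=7.9245

Under the risk-neutral measure, an up-move has probability p* = (R−d)/(u−d) = 0.6667 and values discount at R = 1.06.
Terminal payoffs: V(1,0)=0.0000, V(1,1)=12.6000
Node (0,0) S=163.0000: V=(p*·12.6000+(1−p*)·0.0000)/1.06=7.9245; Δ=(12.6000−0.0000)/(182.5600−153.2200)=0.4294; B=V−Δ·S=-62.0755
Self-financing check: at every node Δ·S+B equals the discounted successor values.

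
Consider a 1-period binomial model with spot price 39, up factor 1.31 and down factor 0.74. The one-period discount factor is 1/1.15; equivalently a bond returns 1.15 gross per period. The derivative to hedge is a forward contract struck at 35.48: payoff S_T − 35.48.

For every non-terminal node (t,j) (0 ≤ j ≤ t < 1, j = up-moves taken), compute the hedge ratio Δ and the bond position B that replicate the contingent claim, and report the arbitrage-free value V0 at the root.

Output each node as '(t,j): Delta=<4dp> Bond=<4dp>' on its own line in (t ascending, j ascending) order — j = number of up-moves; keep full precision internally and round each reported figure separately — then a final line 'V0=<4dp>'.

Since d<R<u, set p* = (R−d)/(u−d) = 0.7193; price each node as the discounted p*-expectation of its children.
Terminal values V(1,·): V(1,0)=-6.6200, V(1,1)=15.6100
  t=0,j=0: stock 39.0000 → up 51.0900 (V=15.6100), down 28.8600 (V=-6.6200). Price 8.1478; hedge Δ=1.0000, bond B=-30.8522.
Check: Δ(0,0)·S0 + B(0,0) = 8.1478 = V0.

(0,0): Delta=1.0000 Bond=-30.8522
V0=8.1478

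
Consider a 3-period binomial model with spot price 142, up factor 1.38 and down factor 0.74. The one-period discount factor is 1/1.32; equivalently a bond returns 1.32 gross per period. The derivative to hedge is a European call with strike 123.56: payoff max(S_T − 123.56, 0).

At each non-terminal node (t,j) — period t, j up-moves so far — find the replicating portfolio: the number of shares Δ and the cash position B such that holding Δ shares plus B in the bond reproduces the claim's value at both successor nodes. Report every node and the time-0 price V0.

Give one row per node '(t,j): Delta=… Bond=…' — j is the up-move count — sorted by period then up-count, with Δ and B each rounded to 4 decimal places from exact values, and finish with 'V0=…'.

(0,0): Delta=0.9798 Bond=-50.6613
(1,0): Delta=0.7815 Bond=-46.0386
(1,1): Delta=0.9908 Bond=-69.0281
(2,0): Delta=0.0000 Bond=0.0000
(2,1): Delta=0.8249 Bond=-67.0576
(2,2): Delta=1.0000 Bond=-93.6061
V0=88.4700

The replicating-portfolio and risk-neutral prices coincide; use p* = (1.32−0.74)/(1.38−0.74) = 0.9063 for the latter.
Terminal values V(3,·): V(3,0)=0.0000, V(3,1)=0.0000, V(3,2)=76.5544, V(3,3)=249.6262
(2,0): S=77.7592. Δ = (V_up−V_dn)/(S_up−S_dn) = (0.0000−0.0000)/(107.3077−57.5418) = 0.0000. V = [p*·0.0000 + (1−p*)·0.0000]/1.32 = 0.0000. B = V − Δ·S = 0.0000.
(2,1): S=145.0104. Δ = (V_up−V_dn)/(S_up−S_dn) = (76.5544−0.0000)/(200.1144−107.3077) = 0.8249. V = [p*·76.5544 + (1−p*)·0.0000]/1.32 = 52.5586. B = V − Δ·S = -67.0576.
(2,2): S=270.4248. Δ = (V_up−V_dn)/(S_up−S_dn) = (249.6262−76.5544)/(373.1862−200.1144) = 1.0000. V = [p*·249.6262 + (1−p*)·76.5544]/1.32 = 176.8187. B = V − Δ·S = -93.6061.
(1,0): S=105.0800. Δ = (V_up−V_dn)/(S_up−S_dn) = (52.5586−0.0000)/(145.0104−77.7592) = 0.7815. V = [p*·52.5586 + (1−p*)·0.0000]/1.32 = 36.0843. B = V − Δ·S = -46.0386.
(1,1): S=195.9600. Δ = (V_up−V_dn)/(S_up−S_dn) = (176.8187−52.5586)/(270.4248−145.0104) = 0.9908. V = [p*·176.8187 + (1−p*)·52.5586]/1.32 = 125.1283. B = V − Δ·S = -69.0281.
(0,0): S=142.0000. Δ = (V_up−V_dn)/(S_up−S_dn) = (125.1283−36.0843)/(195.9600−105.0800) = 0.9798. V = [p*·125.1283 + (1−p*)·36.0843]/1.32 = 88.4700. B = V − Δ·S = -50.6613.
Check: Δ(0,0)·S0 + B(0,0) = 88.4700 = V0.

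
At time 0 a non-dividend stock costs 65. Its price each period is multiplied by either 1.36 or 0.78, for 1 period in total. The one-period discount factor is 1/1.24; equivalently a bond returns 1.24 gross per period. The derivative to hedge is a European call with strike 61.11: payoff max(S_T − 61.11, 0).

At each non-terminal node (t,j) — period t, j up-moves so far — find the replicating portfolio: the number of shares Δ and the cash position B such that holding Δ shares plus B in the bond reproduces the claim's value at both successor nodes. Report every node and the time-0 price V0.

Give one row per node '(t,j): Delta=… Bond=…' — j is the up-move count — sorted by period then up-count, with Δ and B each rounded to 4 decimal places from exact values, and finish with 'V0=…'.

(0,0): Delta=0.7239 Bond=-29.5971
V0=17.4547

Since d<R<u, set p* = (R−d)/(u−d) = 0.7931; price each node as the discounted p*-expectation of its children.
Terminal payoffs: V(1,0)=0.0000, V(1,1)=27.2900
  t=0,j=0: stock 65.0000 → up 88.4000 (V=27.2900), down 50.7000 (V=0.0000). Price 17.4547; hedge Δ=0.7239, bond B=-29.5971.
Each (Δ,B) replicates both successor values, so the strategy is self-financing and V0 is arbitrage-free.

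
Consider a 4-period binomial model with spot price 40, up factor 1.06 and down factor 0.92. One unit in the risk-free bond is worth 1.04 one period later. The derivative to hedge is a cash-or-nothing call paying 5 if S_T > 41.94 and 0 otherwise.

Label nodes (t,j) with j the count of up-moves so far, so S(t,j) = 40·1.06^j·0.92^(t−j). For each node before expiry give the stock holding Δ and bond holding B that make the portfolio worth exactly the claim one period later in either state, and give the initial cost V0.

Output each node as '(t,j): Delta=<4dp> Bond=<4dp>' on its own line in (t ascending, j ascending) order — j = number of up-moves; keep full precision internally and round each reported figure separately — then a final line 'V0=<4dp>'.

(0,0): Delta=0.2499 Bond=-6.1520
(1,0): Delta=0.6592 Bond=-21.4603
(1,1): Delta=0.1907 Bond=-3.8877
(2,0): Delta=0.0000 Bond=0.0000
(2,1): Delta=0.7546 Bond=-26.0385
(2,2): Delta=0.1092 Bond=-0.3774
(3,0): Delta=0.0000 Bond=0.0000
(3,1): Delta=0.0000 Bond=0.0000
(3,2): Delta=0.8637 Bond=-31.5934
(3,3): Delta=0.0000 Bond=4.8077
V0=3.8450

Risk-neutral probability p* = (R−d)/(u−d) = (1.04−0.92)/(1.06−0.92) = 0.8571.
At expiry t=4: V(4,0)=0.0000, V(4,1)=0.0000, V(4,2)=0.0000, V(4,3)=5.0000, V(4,4)=5.0000
(3,0): S=31.1475. Δ = (V_up−V_dn)/(S_up−S_dn) = (0.0000−0.0000)/(33.0164−28.6557) = 0.0000. V = [p*·0.0000 + (1−p*)·0.0000]/1.04 = 0.0000. B = V − Δ·S = 0.0000.
(3,1): S=35.8874. Δ = (V_up−V_dn)/(S_up−S_dn) = (0.0000−0.0000)/(38.0406−33.0164) = 0.0000. V = [p*·0.0000 + (1−p*)·0.0000]/1.04 = 0.0000. B = V − Δ·S = 0.0000.
(3,2): S=41.3485. Δ = (V_up−V_dn)/(S_up−S_dn) = (5.0000−0.0000)/(43.8294−38.0406) = 0.8637. V = [p*·5.0000 + (1−p*)·0.0000]/1.04 = 4.1209. B = V − Δ·S = -31.5934.
(3,3): S=47.6406. Δ = (V_up−V_dn)/(S_up−S_dn) = (5.0000−5.0000)/(50.4991−43.8294) = 0.0000. V = [p*·5.0000 + (1−p*)·5.0000]/1.04 = 4.8077. B = V − Δ·S = 4.8077.
(2,0): S=33.8560. Δ = (V_up−V_dn)/(S_up−S_dn) = (0.0000−0.0000)/(35.8874−31.1475) = 0.0000. V = [p*·0.0000 + (1−p*)·0.0000]/1.04 = 0.0000. B = V − Δ·S = 0.0000.
(2,1): S=39.0080. Δ = (V_up−V_dn)/(S_up−S_dn) = (4.1209−0.0000)/(41.3485−35.8874) = 0.7546. V = [p*·4.1209 + (1−p*)·0.0000]/1.04 = 3.3963. B = V − Δ·S = -26.0385.
(2,2): S=44.9440. Δ = (V_up−V_dn)/(S_up−S_dn) = (4.8077−4.1209)/(47.6406−41.3485) = 0.1092. V = [p*·4.8077 + (1−p*)·4.1209]/1.04 = 4.5284. B = V − Δ·S = -0.3774.
(1,0): S=36.8000. Δ = (V_up−V_dn)/(S_up−S_dn) = (3.3963−0.0000)/(39.0080−33.8560) = 0.6592. V = [p*·3.3963 + (1−p*)·0.0000]/1.04 = 2.7992. B = V − Δ·S = -21.4603.
(1,1): S=42.4000. Δ = (V_up−V_dn)/(S_up−S_dn) = (4.5284−3.3963)/(44.9440−39.0080) = 0.1907. V = [p*·4.5284 + (1−p*)·3.3963]/1.04 = 4.1988. B = V − Δ·S = -3.8877.
(0,0): S=40.0000. Δ = (V_up−V_dn)/(S_up−S_dn) = (4.1988−2.7992)/(42.4000−36.8000) = 0.2499. V = [p*·4.1988 + (1−p*)·2.7992]/1.04 = 3.8450. B = V − Δ·S = -6.1520.
Check: Δ(0,0)·S0 + B(0,0) = 3.8450 = V0.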